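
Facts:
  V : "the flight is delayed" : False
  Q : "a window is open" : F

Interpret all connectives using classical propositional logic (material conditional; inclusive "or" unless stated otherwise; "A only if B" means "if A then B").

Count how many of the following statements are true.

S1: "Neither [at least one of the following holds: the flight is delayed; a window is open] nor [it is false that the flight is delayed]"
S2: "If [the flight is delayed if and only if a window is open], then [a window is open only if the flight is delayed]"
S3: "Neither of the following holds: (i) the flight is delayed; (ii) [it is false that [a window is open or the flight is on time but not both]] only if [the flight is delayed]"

1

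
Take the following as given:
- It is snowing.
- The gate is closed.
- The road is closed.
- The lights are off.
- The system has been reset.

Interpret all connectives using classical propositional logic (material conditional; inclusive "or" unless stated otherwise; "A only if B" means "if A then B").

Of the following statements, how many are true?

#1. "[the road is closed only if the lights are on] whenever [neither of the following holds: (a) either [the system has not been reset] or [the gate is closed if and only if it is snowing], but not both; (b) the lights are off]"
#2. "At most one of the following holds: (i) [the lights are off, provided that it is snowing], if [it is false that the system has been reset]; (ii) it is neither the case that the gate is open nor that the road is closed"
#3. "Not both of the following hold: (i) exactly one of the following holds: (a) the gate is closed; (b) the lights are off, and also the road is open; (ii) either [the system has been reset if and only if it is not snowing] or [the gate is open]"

Let U = "the system has been reset" (True), Q = "the gate is open" (False), P = "it is snowing" (True), S = "the lights are on" (False), R = "the road is closed" (True).

#1: Parsed as ((not U xor (not Q iff P)) nor not S) -> (R -> S)

not U = not True = False
not Q = not False = True
not Q iff P = True iff True = True
not U xor (not Q iff P) = False xor True = True
not S = not False = True
(not U xor (not Q iff P)) nor not S = True nor True = False
R -> S = True -> False = False
((not U xor (not Q iff P)) nor not S) -> (R -> S) = False -> False = True
Hence #1 is true.

#2: This is (not U -> (P -> not S)) nand (Q nor R).

not U = not True = False
not S = not False = True
P -> not S = True -> True = True
not U -> (P -> not S) = False -> True = True
Q nor R = False nor True = False
(not U -> (P -> not S)) nand (Q nor R) = True nand False = True
Hence #2 is true.

#3: Parsed as (not Q xor (not S and not R)) nand ((U iff not P) or Q)

not Q = not False = True
not S = not False = True
not R = not True = False
not S and not R = True and False = False
not Q xor (not S and not R) = True xor False = True
not P = not True = False
U iff not P = True iff False = False
(U iff not P) or Q = False or False = False
(not Q xor (not S and not R)) nand ((U iff not P) or Q) = True nand False = True
Thus #3 is true.

Count: 3.

3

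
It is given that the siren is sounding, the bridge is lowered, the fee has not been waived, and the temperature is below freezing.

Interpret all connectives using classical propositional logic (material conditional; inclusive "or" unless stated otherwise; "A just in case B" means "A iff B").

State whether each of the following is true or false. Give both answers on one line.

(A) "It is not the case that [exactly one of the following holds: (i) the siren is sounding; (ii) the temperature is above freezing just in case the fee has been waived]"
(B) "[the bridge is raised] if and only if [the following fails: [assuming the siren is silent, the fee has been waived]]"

(A) True / (B) True

Let L = "the siren is sounding" (T), P = "the temperature is below freezing" (T), S = "the fee has been waived" (F), V = "the bridge is raised" (F).

(A): In symbols: ~(L xor (~P <-> S))

~P = ~T = F
~P <-> S = F <-> F = T
L xor (~P <-> S) = T xor T = F
~(L xor (~P <-> S)) = ~F = T
Hence (A) is true.

(B): In symbols: V <-> ~(~L -> S)

~L = ~T = F
~L -> S = F -> F = T
~(~L -> S) = ~T = F
V <-> ~(~L -> S) = F <-> F = T
Hence (B) is true.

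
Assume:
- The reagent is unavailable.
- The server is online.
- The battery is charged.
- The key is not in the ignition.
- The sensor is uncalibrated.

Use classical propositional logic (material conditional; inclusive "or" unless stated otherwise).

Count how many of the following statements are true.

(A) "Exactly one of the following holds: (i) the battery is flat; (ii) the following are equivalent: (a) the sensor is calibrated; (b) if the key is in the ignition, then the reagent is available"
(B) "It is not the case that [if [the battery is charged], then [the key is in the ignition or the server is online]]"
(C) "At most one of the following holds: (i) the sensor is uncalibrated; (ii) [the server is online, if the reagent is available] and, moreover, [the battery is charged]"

Let R = "the battery is charged" (T), U = "the sensor is calibrated" (F), S = "the key is in the ignition" (F), P = "the reagent is available" (F), Q = "the server is online" (T).

(A): In symbols: ¬R ⊕ (U ↔ (S → P))

¬R = ¬T = F
S → P = F → F = T
U ↔ (S → P) = F ↔ T = F
¬R ⊕ (U ↔ (S → P)) = F ⊕ F = F
So (A) is false.

(B): This is ¬(R → (S ∨ Q)).

S ∨ Q = F ∨ T = T
R → (S ∨ Q) = T → T = T
¬(R → (S ∨ Q)) = ¬T = F
So (B) is false.

(C): Parsed as ¬U ↑ ((P → Q) ∧ R)

¬U = ¬F = T
P → Q = F → T = T
(P → Q) ∧ R = T ∧ T = T
¬U ↑ ((P → Q) ∧ R) = T ↑ T = F
So (C) is false.

0 of the 3 statements are true (none).

0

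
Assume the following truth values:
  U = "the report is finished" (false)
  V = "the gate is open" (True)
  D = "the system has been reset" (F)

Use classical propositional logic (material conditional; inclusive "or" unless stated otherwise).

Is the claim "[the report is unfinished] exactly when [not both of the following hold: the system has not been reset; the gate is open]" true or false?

The statement is false.

Formalization: ~U <-> (~D nand V)

~U = ~F = T
~D = ~F = T
~D nand V = T nand T = F
~U <-> (~D nand V) = T <-> F = F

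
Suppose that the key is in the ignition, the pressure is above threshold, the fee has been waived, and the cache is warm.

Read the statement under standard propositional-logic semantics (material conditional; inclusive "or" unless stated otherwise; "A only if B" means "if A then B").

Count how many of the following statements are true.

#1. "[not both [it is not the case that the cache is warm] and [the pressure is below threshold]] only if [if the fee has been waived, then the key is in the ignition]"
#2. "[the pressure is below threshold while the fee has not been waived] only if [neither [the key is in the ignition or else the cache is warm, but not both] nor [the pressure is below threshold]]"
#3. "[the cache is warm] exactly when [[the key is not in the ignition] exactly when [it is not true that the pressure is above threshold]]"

3

Let P = "the cache is warm" (T), K = "the pressure is above threshold" (T), G = "the fee has been waived" (T), M = "the key is in the ignition" (T).

#1: Formalization: (¬P ↑ ¬K) → (G → M)

¬P = ¬T = F
¬K = ¬T = F
¬P ↑ ¬K = F ↑ F = T
G → M = T → T = T
(¬P ↑ ¬K) → (G → M) = T → T = T
Hence #1 is true.

#2: In symbols: (¬K ∧ ¬G) → ((M ⊕ P) ↓ ¬K)

¬K = ¬T = F
¬G = ¬T = F
¬K ∧ ¬G = F ∧ F = F
M ⊕ P = T ⊕ T = F
¬K = ¬T = F
(M ⊕ P) ↓ ¬K = F ↓ F = T
(¬K ∧ ¬G) → ((M ⊕ P) ↓ ¬K) = F → T = T
So #2 is true.

#3: This is P ↔ (¬M ↔ ¬K).

¬M = ¬T = F
¬K = ¬T = F
¬M ↔ ¬K = F ↔ F = T
P ↔ (¬M ↔ ¬K) = T ↔ T = T
So #3 is true.

Count: 3.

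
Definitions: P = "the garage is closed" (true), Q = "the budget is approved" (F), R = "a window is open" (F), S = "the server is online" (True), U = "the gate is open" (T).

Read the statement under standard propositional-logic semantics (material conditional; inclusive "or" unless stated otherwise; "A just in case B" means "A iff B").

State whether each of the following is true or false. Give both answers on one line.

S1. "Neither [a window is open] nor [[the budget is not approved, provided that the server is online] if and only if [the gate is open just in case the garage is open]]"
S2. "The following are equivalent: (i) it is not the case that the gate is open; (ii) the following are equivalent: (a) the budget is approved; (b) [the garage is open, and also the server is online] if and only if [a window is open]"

S1 T, S2 T

S1: This is R nor ((S -> ~Q) <-> (U <-> ~P)).

~Q = ~F = T
S -> ~Q = T -> T = T
~P = ~T = F
U <-> ~P = T <-> F = F
(S -> ~Q) <-> (U <-> ~P) = T <-> F = F
R nor ((S -> ~Q) <-> (U <-> ~P)) = F nor F = T
Hence S1 is true.

S2: Formalization: ~U <-> (Q <-> ((~P & S) <-> R))

~U = ~T = F
~P = ~T = F
~P & S = F & T = F
(~P & S) <-> R = F <-> F = T
Q <-> ((~P & S) <-> R) = F <-> T = F
~U <-> (Q <-> ((~P & S) <-> R)) = F <-> F = T
Thus S2 is true.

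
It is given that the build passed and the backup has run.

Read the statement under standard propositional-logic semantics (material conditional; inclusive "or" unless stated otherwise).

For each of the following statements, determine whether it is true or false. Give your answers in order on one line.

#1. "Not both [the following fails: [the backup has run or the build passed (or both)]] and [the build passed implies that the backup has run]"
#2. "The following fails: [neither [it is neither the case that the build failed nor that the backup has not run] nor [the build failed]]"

#1 true; #2 true

Let Q = "the backup has run" (True), P = "the build passed" (True).

#1: Formalization: not (Q or P) nand (P -> Q)

Q or P = True or True = True
not (Q or P) = not True = False
P -> Q = True -> True = True
not (Q or P) nand (P -> Q) = False nand True = True
So #1 is true.

#2: In symbols: not ((not P nor not Q) nor not P)

not P = not True = False
not Q = not True = False
not P nor not Q = False nor False = True
not P = not True = False
(not P nor not Q) nor not P = True nor False = False
not ((not P nor not Q) nor not P) = not False = True
So #2 is true.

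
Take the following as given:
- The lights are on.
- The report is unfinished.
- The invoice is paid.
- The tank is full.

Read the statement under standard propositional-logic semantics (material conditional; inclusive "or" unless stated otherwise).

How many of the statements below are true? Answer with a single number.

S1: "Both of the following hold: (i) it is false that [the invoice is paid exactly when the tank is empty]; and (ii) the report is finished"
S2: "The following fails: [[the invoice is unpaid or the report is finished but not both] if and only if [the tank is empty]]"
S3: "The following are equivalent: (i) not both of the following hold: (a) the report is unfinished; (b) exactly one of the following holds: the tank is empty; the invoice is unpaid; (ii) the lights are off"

0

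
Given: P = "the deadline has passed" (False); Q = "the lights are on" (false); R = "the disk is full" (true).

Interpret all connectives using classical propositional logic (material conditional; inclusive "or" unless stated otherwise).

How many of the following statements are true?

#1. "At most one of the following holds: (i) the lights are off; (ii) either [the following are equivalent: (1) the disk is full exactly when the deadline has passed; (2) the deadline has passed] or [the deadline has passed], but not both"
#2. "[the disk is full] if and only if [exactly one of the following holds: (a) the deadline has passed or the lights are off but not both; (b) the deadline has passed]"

#1: Parsed as ¬Q ↑ (((R ↔ P) ↔ P) ⊕ P)

¬Q = ¬F = T
R ↔ P = T ↔ F = F
(R ↔ P) ↔ P = F ↔ F = T
((R ↔ P) ↔ P) ⊕ P = T ⊕ F = T
¬Q ↑ (((R ↔ P) ↔ P) ⊕ P) = T ↑ T = F
So #1 is false.

#2: In symbols: R ↔ ((P ⊕ ¬Q) ⊕ P)

¬Q = ¬F = T
P ⊕ ¬Q = F ⊕ T = T
(P ⊕ ¬Q) ⊕ P = T ⊕ F = T
R ↔ ((P ⊕ ¬Q) ⊕ P) = T ↔ T = T
Thus #2 is true.

Count: 1.

1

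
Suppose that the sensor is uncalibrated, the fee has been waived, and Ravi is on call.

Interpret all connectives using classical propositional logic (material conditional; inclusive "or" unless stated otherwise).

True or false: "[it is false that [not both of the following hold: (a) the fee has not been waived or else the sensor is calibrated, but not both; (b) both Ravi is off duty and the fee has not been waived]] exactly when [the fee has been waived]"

Let Q = "the fee has been waived" (True), P = "the sensor is calibrated" (False), R = "Ravi is on call" (True).
Parsed as not ((not Q xor P) nand (not R and not Q)) iff Q

not Q = not True = False
not Q xor P = False xor False = False
not R = not True = False
not Q = not True = False
not R and not Q = False and False = False
(not Q xor P) nand (not R and not Q) = False nand False = True
not ((not Q xor P) nand (not R and not Q)) = not True = False
not ((not Q xor P) nand (not R and not Q)) iff Q = False iff True = False

The statement is false.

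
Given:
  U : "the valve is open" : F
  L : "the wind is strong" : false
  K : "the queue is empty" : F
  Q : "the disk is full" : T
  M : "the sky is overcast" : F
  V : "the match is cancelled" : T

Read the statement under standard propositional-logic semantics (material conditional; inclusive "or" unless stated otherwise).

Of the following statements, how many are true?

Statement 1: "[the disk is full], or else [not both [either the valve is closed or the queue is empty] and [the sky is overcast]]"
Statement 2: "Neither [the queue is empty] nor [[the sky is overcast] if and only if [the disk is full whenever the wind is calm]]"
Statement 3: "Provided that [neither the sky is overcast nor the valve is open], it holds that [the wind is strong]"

2

Statement 1: Parsed as Q ∨ ((¬U ∨ K) ↑ M)

¬U = ¬F = T
¬U ∨ K = T ∨ F = T
(¬U ∨ K) ↑ M = T ↑ F = T
Q ∨ ((¬U ∨ K) ↑ M) = T ∨ T = T
Thus Statement 1 is true.

Statement 2: Parsed as K ↓ (M ↔ (¬L → Q))

¬L = ¬F = T
¬L → Q = T → T = T
M ↔ (¬L → Q) = F ↔ T = F
K ↓ (M ↔ (¬L → Q)) = F ↓ F = T
Thus Statement 2 is true.

Statement 3: Formalization: (M ↓ U) → L

M ↓ U = F ↓ F = T
(M ↓ U) → L = T → F = F
Thus Statement 3 is false.

Count: 2.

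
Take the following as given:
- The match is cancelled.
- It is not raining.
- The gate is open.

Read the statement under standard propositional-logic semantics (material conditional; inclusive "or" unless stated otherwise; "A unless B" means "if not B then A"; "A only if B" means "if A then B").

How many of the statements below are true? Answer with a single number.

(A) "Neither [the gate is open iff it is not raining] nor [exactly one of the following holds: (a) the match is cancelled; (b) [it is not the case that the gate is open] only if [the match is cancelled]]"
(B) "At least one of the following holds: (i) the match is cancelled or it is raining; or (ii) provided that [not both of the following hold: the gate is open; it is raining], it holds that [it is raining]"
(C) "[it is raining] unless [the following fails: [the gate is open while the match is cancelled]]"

1

Let R = "the gate is open" (True), Q = "it is raining" (False), P = "the match is cancelled" (True).

(A): In symbols: (R iff not Q) nor (P xor (not R -> P))

not Q = not False = True
R iff not Q = True iff True = True
not R = not True = False
not R -> P = False -> True = True
P xor (not R -> P) = True xor True = False
(R iff not Q) nor (P xor (not R -> P)) = True nor False = False
So (A) is false.

(B): Parsed as (P or Q) or ((R nand Q) -> Q)

P or Q = True or False = True
R nand Q = True nand False = True
(R nand Q) -> Q = True -> False = False
(P or Q) or ((R nand Q) -> Q) = True or False = True
So (B) is true.

(C): This is Q or not (R and P).

R and P = True and True = True
not (R and P) = not True = False
Q or not (R and P) = False or False = False
Thus (C) is false.

True statements: 1 ((B)).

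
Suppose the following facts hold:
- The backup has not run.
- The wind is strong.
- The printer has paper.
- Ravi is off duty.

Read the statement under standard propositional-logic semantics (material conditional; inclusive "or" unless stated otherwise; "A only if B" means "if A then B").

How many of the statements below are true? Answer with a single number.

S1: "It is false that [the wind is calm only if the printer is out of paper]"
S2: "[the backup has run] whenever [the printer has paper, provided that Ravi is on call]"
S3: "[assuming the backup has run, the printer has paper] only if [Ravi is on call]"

0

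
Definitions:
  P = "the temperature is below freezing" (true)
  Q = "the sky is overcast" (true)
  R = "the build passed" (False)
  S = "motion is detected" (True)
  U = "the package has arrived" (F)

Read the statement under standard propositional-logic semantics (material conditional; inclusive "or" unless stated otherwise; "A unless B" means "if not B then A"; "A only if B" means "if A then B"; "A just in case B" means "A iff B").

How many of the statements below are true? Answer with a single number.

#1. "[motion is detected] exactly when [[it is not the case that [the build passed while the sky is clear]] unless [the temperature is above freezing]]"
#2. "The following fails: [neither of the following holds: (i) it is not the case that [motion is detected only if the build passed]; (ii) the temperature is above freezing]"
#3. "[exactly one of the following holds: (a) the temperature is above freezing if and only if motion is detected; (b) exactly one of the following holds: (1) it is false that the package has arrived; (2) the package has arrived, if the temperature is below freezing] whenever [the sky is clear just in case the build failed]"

3

#1: In symbols: S iff (not (R and not Q) or not P)

not Q = not True = False
R and not Q = False and False = False
not (R and not Q) = not False = True
not P = not True = False
not (R and not Q) or not P = True or False = True
S iff (not (R and not Q) or not P) = True iff True = True
Hence #1 is true.

#2: Formalization: not (not (S -> R) nor not P)

S -> R = True -> False = False
not (S -> R) = not False = True
not P = not True = False
not (S -> R) nor not P = True nor False = False
not (not (S -> R) nor not P) = not False = True
So #2 is true.

#3: Parsed as (not Q iff not R) -> ((not P iff S) xor (not U xor (P -> U)))

not Q = not True = False
not R = not False = True
not Q iff not R = False iff True = False
not P = not True = False
not P iff S = False iff True = False
not U = not False = True
P -> U = True -> False = False
not U xor (P -> U) = True xor False = True
(not P iff S) xor (not U xor (P -> U)) = False xor True = True
(not Q iff not R) -> ((not P iff S) xor (not U xor (P -> U))) = False -> True = True
Hence #3 is true.

3 of the 3 statements are true (#1, #2, #3).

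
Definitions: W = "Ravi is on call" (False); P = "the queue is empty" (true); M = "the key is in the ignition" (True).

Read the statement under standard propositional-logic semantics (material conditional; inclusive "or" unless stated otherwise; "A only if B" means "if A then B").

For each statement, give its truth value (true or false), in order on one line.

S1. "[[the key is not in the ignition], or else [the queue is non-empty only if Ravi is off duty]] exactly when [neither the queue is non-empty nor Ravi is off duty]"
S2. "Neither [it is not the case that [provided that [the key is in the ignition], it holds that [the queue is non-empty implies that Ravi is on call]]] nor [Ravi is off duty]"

S1 false, S2 false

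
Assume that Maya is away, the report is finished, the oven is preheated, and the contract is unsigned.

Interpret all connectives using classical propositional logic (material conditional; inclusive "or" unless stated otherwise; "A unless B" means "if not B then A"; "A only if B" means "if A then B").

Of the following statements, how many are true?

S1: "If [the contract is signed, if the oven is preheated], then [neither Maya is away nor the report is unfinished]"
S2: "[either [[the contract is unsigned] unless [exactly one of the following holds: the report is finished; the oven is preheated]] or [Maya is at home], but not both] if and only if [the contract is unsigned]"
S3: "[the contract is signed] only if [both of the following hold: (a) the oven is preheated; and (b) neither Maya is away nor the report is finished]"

Let H = "the oven is preheated" (T), U = "the contract is signed" (F), G = "Maya is at home" (F), L = "the report is finished" (T).

S1: Formalization: (H → U) → (¬G ↓ ¬L)

H → U = T → F = F
¬G = ¬F = T
¬L = ¬T = F
¬G ↓ ¬L = T ↓ F = F
(H → U) → (¬G ↓ ¬L) = F → F = T
So S1 is true.

S2: This is ((¬U ∨ (L ⊕ H)) ⊕ G) ↔ ¬U.

¬U = ¬F = T
L ⊕ H = T ⊕ T = F
¬U ∨ (L ⊕ H) = T ∨ F = T
(¬U ∨ (L ⊕ H)) ⊕ G = T ⊕ F = T
¬U = ¬F = T
((¬U ∨ (L ⊕ H)) ⊕ G) ↔ ¬U = T ↔ T = T
So S2 is true.

S3: This is U → (H ∧ (¬G ↓ L)).

¬G = ¬F = T
¬G ↓ L = T ↓ T = F
H ∧ (¬G ↓ L) = T ∧ F = F
U → (H ∧ (¬G ↓ L)) = F → F = T
Thus S3 is true.

Count: 3.

3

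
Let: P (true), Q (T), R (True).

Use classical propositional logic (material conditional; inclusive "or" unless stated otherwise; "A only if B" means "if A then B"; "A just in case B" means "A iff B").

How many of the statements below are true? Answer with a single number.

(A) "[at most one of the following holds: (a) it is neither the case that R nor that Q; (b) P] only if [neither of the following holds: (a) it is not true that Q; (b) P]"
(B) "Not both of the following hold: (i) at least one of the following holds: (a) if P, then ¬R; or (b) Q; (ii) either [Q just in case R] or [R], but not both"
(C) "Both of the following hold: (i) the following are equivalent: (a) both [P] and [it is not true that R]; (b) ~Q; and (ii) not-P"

1

(A): In symbols: ((R ↓ Q) ↑ P) → (¬Q ↓ P)

R ↓ Q = T ↓ T = F
(R ↓ Q) ↑ P = F ↑ T = T
¬Q = ¬T = F
¬Q ↓ P = F ↓ T = F
((R ↓ Q) ↑ P) → (¬Q ↓ P) = T → F = F
So (A) is false.

(B): Formalization: ((P → ¬R) ∨ Q) ↑ ((Q ↔ R) ⊕ R)

¬R = ¬T = F
P → ¬R = T → F = F
(P → ¬R) ∨ Q = F ∨ T = T
Q ↔ R = T ↔ T = T
(Q ↔ R) ⊕ R = T ⊕ T = F
((P → ¬R) ∨ Q) ↑ ((Q ↔ R) ⊕ R) = T ↑ F = T
Thus (B) is true.

(C): This is ((P ∧ ¬R) ↔ ¬Q) ∧ ¬P.

¬R = ¬T = F
P ∧ ¬R = T ∧ F = F
¬Q = ¬T = F
(P ∧ ¬R) ↔ ¬Q = F ↔ F = T
¬P = ¬T = F
((P ∧ ¬R) ↔ ¬Q) ∧ ¬P = T ∧ F = F
Thus (C) is false.

True statements: 1 ((B)).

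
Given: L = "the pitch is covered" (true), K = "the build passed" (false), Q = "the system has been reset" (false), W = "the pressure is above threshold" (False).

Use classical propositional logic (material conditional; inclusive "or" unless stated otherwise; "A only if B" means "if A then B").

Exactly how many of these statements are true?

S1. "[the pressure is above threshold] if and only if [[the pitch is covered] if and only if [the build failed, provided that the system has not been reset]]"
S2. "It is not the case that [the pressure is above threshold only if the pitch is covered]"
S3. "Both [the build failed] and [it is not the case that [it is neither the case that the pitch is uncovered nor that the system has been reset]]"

0

S1: In symbols: W ↔ (L ↔ (¬Q → ¬K))

¬Q = ¬F = T
¬K = ¬F = T
¬Q → ¬K = T → T = T
L ↔ (¬Q → ¬K) = T ↔ T = T
W ↔ (L ↔ (¬Q → ¬K)) = F ↔ T = F
Hence S1 is false.

S2: This is ¬(W → L).

W → L = F → T = T
¬(W → L) = ¬T = F
Thus S2 is false.

S3: This is ¬K ∧ ¬(¬L ↓ Q).

¬K = ¬F = T
¬L = ¬T = F
¬L ↓ Q = F ↓ F = T
¬(¬L ↓ Q) = ¬T = F
¬K ∧ ¬(¬L ↓ Q) = T ∧ F = F
Hence S3 is false.

True statements: 0 (none).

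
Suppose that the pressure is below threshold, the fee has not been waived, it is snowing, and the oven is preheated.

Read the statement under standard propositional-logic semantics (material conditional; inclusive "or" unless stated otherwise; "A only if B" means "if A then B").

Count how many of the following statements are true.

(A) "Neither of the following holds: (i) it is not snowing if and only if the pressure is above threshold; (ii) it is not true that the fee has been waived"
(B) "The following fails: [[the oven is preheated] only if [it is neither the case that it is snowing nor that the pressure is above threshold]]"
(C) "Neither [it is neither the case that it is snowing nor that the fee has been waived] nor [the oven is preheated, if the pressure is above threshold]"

Let K = "it is snowing" (True), N = "the pressure is above threshold" (False), P = "the fee has been waived" (False), L = "the oven is preheated" (True).

(A): Formalization: (not K iff N) nor not P

not K = not True = False
not K iff N = False iff False = True
not P = not False = True
(not K iff N) nor not P = True nor True = False
Hence (A) is false.

(B): This is not (L -> (K nor N)).

K nor N = True nor False = False
L -> (K nor N) = True -> False = False
not (L -> (K nor N)) = not False = True
Thus (B) is true.

(C): This is (K nor P) nor (N -> L).

K nor P = True nor False = False
N -> L = False -> True = True
(K nor P) nor (N -> L) = False nor True = False
So (C) is false.

1 of the 3 statements is true.

1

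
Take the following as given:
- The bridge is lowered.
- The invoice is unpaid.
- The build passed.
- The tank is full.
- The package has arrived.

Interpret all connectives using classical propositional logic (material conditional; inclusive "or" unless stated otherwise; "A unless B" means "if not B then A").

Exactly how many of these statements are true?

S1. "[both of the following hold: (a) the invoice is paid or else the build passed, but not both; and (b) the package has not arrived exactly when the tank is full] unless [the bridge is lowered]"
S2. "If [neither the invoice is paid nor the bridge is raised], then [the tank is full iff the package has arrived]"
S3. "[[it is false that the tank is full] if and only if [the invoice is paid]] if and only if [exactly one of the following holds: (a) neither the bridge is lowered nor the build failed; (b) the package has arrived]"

3

Let U = "the invoice is paid" (F), S = "the build passed" (T), R = "the package has arrived" (T), K = "the tank is full" (T), V = "the bridge is raised" (F).

S1: This is ((U ⊕ S) ∧ (¬R ↔ K)) ∨ ¬V.

U ⊕ S = F ⊕ T = T
¬R = ¬T = F
¬R ↔ K = F ↔ T = F
(U ⊕ S) ∧ (¬R ↔ K) = T ∧ F = F
¬V = ¬F = T
((U ⊕ S) ∧ (¬R ↔ K)) ∨ ¬V = F ∨ T = T
So S1 is true.

S2: In symbols: (U ↓ V) → (K ↔ R)

U ↓ V = F ↓ F = T
K ↔ R = T ↔ T = T
(U ↓ V) → (K ↔ R) = T → T = T
Hence S2 is true.

S3: Parsed as (¬K ↔ U) ↔ ((¬V ↓ ¬S) ⊕ R)

¬K = ¬T = F
¬K ↔ U = F ↔ F = T
¬V = ¬F = T
¬S = ¬T = F
¬V ↓ ¬S = T ↓ F = F
(¬V ↓ ¬S) ⊕ R = F ⊕ T = T
(¬K ↔ U) ↔ ((¬V ↓ ¬S) ⊕ R) = T ↔ T = T
Thus S3 is true.

Count: 3.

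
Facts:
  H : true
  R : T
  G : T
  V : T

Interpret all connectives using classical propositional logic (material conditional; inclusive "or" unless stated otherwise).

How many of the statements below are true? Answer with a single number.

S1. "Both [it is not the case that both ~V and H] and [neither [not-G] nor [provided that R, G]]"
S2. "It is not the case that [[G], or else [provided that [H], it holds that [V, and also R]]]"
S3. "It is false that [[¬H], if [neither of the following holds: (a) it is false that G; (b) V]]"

0

S1: Parsed as (not V nand H) and (not G nor (R -> G))

not V = not True = False
not V nand H = False nand True = True
not G = not True = False
R -> G = True -> True = True
not G nor (R -> G) = False nor True = False
(not V nand H) and (not G nor (R -> G)) = True and False = False
So S1 is false.

S2: Formalization: not (G or (H -> (V and R)))

V and R = True and True = True
H -> (V and R) = True -> True = True
G or (H -> (V and R)) = True or True = True
not (G or (H -> (V and R))) = not True = False
Thus S2 is false.

S3: Parsed as not ((not G nor V) -> not H)

not G = not True = False
not G nor V = False nor True = False
not H = not True = False
(not G nor V) -> not H = False -> False = True
not ((not G nor V) -> not H) = not True = False
Hence S3 is false.

Count: 0.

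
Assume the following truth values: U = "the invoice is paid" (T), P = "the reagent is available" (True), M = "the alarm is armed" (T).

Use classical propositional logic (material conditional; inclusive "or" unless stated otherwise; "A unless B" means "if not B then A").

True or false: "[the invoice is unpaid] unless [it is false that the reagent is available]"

In symbols: not U or not P

not U = not True = False
not P = not True = False
not U or not P = False or False = False

false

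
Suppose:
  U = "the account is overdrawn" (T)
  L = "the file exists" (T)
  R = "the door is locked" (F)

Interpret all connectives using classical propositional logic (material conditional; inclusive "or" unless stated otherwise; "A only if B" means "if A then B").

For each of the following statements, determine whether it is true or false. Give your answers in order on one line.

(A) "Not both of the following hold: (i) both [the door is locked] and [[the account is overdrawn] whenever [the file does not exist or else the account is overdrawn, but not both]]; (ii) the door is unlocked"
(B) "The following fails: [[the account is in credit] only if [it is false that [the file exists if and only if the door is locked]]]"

(A): In symbols: (R and ((not L xor U) -> U)) nand not R

not L = not True = False
not L xor U = False xor True = True
(not L xor U) -> U = True -> True = True
R and ((not L xor U) -> U) = False and True = False
not R = not False = True
(R and ((not L xor U) -> U)) nand not R = False nand True = True
Hence (A) is true.

(B): Formalization: not (not U -> not (L iff R))

not U = not True = False
L iff R = True iff False = False
not (L iff R) = not False = True
not U -> not (L iff R) = False -> True = True
not (not U -> not (L iff R)) = not True = False
Hence (B) is false.

(A) True, (B) False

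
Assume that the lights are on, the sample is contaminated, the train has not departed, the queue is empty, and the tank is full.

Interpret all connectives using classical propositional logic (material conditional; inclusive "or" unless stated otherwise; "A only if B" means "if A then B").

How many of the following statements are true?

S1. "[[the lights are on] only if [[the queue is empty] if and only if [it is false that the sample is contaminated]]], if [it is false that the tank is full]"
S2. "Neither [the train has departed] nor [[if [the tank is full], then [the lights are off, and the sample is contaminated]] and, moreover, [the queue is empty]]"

Let K = "the tank is full" (True), Q = "the lights are on" (True), D = "the queue is empty" (True), M = "the sample is contaminated" (True), S = "the train has departed" (False).

S1: Parsed as not K -> (Q -> (D iff not M))

not K = not True = False
not M = not True = False
D iff not M = True iff False = False
Q -> (D iff not M) = True -> False = False
not K -> (Q -> (D iff not M)) = False -> False = True
Thus S1 is true.

S2: Formalization: S nor ((K -> (not Q and M)) and D)

not Q = not True = False
not Q and M = False and True = False
K -> (not Q and M) = True -> False = False
(K -> (not Q and M)) and D = False and True = False
S nor ((K -> (not Q and M)) and D) = False nor False = True
So S2 is true.

Count: 2.

2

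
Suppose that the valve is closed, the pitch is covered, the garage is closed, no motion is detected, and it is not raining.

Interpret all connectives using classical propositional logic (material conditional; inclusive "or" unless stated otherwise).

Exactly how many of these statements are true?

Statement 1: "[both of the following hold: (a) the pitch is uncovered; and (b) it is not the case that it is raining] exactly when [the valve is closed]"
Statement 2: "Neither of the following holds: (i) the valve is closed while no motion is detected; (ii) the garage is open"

Let Q = "the pitch is covered" (T), U = "it is raining" (F), P = "the valve is open" (F), S = "motion is detected" (F), R = "the garage is closed" (T).

Statement 1: Parsed as (~Q & ~U) <-> ~P

~Q = ~T = F
~U = ~F = T
~Q & ~U = F & T = F
~P = ~F = T
(~Q & ~U) <-> ~P = F <-> T = F
Thus Statement 1 is false.

Statement 2: This is (~P & ~S) nor ~R.

~P = ~F = T
~S = ~F = T
~P & ~S = T & T = T
~R = ~T = F
(~P & ~S) nor ~R = T nor F = F
So Statement 2 is false.

Count: 0.

0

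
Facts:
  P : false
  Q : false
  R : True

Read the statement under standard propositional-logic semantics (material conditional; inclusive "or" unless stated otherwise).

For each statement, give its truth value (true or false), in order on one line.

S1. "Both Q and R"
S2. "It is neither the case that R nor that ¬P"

S1 False; S2 False

S1: Formalization: Q & R

Q & R = F & T = F
Thus S1 is false.

S2: Formalization: R nor ~P

~P = ~F = T
R nor ~P = T nor T = F
So S2 is false.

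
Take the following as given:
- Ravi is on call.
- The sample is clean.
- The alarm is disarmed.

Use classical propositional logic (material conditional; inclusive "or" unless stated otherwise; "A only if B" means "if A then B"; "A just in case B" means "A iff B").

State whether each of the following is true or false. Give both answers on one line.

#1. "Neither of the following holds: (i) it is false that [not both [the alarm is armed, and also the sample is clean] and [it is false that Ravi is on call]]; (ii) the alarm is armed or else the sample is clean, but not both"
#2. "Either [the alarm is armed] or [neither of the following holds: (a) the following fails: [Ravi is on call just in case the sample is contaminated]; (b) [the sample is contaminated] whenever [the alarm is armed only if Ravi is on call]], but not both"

Let G = "the alarm is armed" (F), M = "the sample is contaminated" (F), Q = "Ravi is on call" (T).

#1: This is ¬((G ∧ ¬M) ↑ ¬Q) ↓ (G ⊕ ¬M).

¬M = ¬F = T
G ∧ ¬M = F ∧ T = F
¬Q = ¬T = F
(G ∧ ¬M) ↑ ¬Q = F ↑ F = T
¬((G ∧ ¬M) ↑ ¬Q) = ¬T = F
¬M = ¬F = T
G ⊕ ¬M = F ⊕ T = T
¬((G ∧ ¬M) ↑ ¬Q) ↓ (G ⊕ ¬M) = F ↓ T = F
Thus #1 is false.

#2: This is G ⊕ (¬(Q ↔ M) ↓ ((G → Q) → M)).

Q ↔ M = T ↔ F = F
¬(Q ↔ M) = ¬F = T
G → Q = F → T = T
(G → Q) → M = T → F = F
¬(Q ↔ M) ↓ ((G → Q) → M) = T ↓ F = F
G ⊕ (¬(Q ↔ M) ↓ ((G → Q) → M)) = F ⊕ F = F
Thus #2 is false.

#1 False / #2 False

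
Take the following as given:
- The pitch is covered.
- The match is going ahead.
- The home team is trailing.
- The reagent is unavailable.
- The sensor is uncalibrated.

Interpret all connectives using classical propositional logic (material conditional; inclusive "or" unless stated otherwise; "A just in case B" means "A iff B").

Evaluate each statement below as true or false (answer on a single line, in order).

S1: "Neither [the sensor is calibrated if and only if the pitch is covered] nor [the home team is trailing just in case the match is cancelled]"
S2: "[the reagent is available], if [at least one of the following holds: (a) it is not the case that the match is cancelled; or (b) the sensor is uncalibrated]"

Let U = "the sensor is calibrated" (False), H = "the pitch is covered" (True), M = "the home team is leading" (False), R = "the match is cancelled" (False), G = "the reagent is available" (False).

S1: This is (U iff H) nor (not M iff R).

U iff H = False iff True = False
not M = not False = True
not M iff R = True iff False = False
(U iff H) nor (not M iff R) = False nor False = True
Thus S1 is true.

S2: Formalization: (not R or not U) -> G

not R = not False = True
not U = not False = True
not R or not U = True or True = True
(not R or not U) -> G = True -> False = False
Hence S2 is false.

S1 True; S2 False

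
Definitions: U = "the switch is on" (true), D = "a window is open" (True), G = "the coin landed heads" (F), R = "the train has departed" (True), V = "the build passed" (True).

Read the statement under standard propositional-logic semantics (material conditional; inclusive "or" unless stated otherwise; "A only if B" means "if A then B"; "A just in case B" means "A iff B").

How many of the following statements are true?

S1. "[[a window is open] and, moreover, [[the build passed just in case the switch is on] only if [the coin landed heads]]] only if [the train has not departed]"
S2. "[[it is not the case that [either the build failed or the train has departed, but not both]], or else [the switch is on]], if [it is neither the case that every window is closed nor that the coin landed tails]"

S1: Formalization: (D & ((V <-> U) -> G)) -> ~R

V <-> U = T <-> T = T
(V <-> U) -> G = T -> F = F
D & ((V <-> U) -> G) = T & F = F
~R = ~T = F
(D & ((V <-> U) -> G)) -> ~R = F -> F = T
Thus S1 is true.

S2: Parsed as (~D nor ~G) -> (~(~V xor R) | U)

~D = ~T = F
~G = ~F = T
~D nor ~G = F nor T = F
~V = ~T = F
~V xor R = F xor T = T
~(~V xor R) = ~T = F
~(~V xor R) | U = F | T = T
(~D nor ~G) -> (~(~V xor R) | U) = F -> T = T
Thus S2 is true.

Count: 2.

2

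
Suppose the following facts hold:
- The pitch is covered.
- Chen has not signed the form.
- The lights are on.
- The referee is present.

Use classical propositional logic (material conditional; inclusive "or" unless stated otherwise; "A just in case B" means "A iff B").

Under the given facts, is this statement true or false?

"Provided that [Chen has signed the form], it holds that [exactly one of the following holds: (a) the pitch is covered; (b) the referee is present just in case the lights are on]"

true

Let U = "Chen has signed the form" (False), V = "the pitch is covered" (True), N = "the referee is present" (True), K = "the lights are on" (True).
Parsed as U -> (V xor (N iff K))

N iff K = True iff True = True
V xor (N iff K) = True xor True = False
U -> (V xor (N iff K)) = False -> False = True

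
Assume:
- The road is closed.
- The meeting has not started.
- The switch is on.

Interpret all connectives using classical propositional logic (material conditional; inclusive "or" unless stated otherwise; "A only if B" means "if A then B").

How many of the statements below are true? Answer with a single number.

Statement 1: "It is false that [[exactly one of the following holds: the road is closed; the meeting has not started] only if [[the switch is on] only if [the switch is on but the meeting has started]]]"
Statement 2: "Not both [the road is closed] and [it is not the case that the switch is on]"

1

Let H = "the road is closed" (T), W = "the meeting has started" (F), D = "the switch is on" (T).

Statement 1: Formalization: ~((H xor ~W) -> (D -> (D & W)))

~W = ~F = T
H xor ~W = T xor T = F
D & W = T & F = F
D -> (D & W) = T -> F = F
(H xor ~W) -> (D -> (D & W)) = F -> F = T
~((H xor ~W) -> (D -> (D & W))) = ~T = F
So Statement 1 is false.

Statement 2: Parsed as H nand ~D

~D = ~T = F
H nand ~D = T nand F = T
So Statement 2 is true.

1 of the 2 statements is true (Statement 2).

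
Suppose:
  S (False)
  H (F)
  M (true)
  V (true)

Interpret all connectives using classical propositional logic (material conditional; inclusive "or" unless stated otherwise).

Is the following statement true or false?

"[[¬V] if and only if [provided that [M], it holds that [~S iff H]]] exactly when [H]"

False.

In symbols: (~V <-> (M -> (~S <-> H))) <-> H

~V = ~T = F
~S = ~F = T
~S <-> H = T <-> F = F
M -> (~S <-> H) = T -> F = F
~V <-> (M -> (~S <-> H)) = F <-> F = T
(~V <-> (M -> (~S <-> H))) <-> H = T <-> F = F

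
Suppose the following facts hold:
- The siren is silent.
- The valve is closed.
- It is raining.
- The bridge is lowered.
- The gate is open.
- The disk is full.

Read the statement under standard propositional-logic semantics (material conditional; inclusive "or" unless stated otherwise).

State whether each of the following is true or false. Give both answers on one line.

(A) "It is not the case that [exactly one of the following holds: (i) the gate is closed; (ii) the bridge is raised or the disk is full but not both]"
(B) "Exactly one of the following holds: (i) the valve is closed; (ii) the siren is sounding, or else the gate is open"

(A) F, (B) F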